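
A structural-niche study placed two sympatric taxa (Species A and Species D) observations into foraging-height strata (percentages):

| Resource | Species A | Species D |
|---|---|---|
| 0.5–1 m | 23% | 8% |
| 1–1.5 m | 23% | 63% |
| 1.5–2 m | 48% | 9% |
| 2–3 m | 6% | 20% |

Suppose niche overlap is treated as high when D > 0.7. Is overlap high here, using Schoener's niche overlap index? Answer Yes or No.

No

Convert percentages to proportions (divide by 100).
Σ|p₁ᵢ − p₂ᵢ| = 0.15 + 0.40 + 0.39 + 0.14 = 1.08
D = 1 − ½ × 1.08 = 1 − 0.540 = 0.4600
D = 0.4600 < 0.7 → No.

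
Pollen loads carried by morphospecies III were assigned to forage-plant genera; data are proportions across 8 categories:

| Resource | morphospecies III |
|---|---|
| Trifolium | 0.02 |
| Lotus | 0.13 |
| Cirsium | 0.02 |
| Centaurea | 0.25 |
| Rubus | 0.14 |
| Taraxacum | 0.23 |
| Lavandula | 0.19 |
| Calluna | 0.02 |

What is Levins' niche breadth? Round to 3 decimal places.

Σpᵢ² = 0.02² + 0.13² + 0.02² + 0.25² + 0.14² + 0.23² + 0.19² + 0.02² = 0.0004 + 0.0169 + 0.0004 + 0.0625 + 0.0196 + 0.0529 + 0.0361 + 0.0004 = 0.1892
B = 1 / 0.1892 = 5.28541

5.285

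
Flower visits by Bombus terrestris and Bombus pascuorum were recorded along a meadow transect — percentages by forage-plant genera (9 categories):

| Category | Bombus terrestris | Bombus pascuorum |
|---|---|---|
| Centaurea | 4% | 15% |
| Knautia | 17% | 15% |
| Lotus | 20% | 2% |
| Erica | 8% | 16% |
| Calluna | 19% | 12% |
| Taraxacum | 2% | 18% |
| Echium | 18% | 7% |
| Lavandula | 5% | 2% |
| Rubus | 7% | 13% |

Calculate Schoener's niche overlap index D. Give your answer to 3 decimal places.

Convert percentages to proportions (divide by 100).
Σ|p₁ᵢ − p₂ᵢ| = 0.11 + 0.02 + 0.18 + 0.08 + 0.07 + 0.16 + 0.11 + 0.03 + 0.06 = 0.82
D = 1 − ½ × 0.82 = 1 − 0.410 = 0.59000

0.590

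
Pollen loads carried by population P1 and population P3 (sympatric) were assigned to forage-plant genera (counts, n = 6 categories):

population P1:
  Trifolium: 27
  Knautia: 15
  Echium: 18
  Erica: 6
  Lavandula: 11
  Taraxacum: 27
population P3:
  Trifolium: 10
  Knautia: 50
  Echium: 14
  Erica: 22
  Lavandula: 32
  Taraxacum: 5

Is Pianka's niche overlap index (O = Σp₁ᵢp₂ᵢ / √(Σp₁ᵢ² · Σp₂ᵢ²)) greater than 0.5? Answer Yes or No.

Yes

Proportions for population P1 (n=104): 27/104=0.2596, 15/104=0.1442, 18/104=0.1731, 6/104=0.0577, 11/104=0.1058, 27/104=0.2596
Proportions for population P3 (n=133): 10/133=0.0752, 50/133=0.3759, 14/133=0.1053, 22/133=0.1654, 32/133=0.2406, 5/133=0.0376
Σ p₁ᵢp₂ᵢ = 0.019522 + 0.054205 + 0.018227 + 0.009544 + 0.025455 + 0.009761 = 0.136714
Σp_1ᵢ² = 0.2596² + 0.1442² + 0.1731² + 0.0577² + 0.1058² + 0.2596² = 0.067392 + 0.020794 + 0.029964 + 0.003329 + 0.011194 + 0.067392 = 0.200065
Σp_2ᵢ² = 0.0752² + 0.3759² + 0.1053² + 0.1654² + 0.2406² + 0.0376² = 0.005655 + 0.141301 + 0.011088 + 0.027357 + 0.057888 + 0.001414 = 0.244703
O = 0.136714 / √(0.200065 × 0.244703) = 0.136714 / 0.2212612 = 0.6179
O = 0.6179 > 0.5 → Yes.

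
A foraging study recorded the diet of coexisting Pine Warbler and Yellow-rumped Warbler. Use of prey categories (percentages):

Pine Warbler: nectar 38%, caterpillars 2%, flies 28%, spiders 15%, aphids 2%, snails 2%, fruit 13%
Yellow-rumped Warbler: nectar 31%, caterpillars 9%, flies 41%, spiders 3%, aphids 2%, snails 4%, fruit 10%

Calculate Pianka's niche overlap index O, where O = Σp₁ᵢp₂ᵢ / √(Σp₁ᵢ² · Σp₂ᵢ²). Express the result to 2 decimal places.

0.92

Convert percentages to proportions (divide by 100).
Σ p₁ᵢp₂ᵢ = 0.1178 + 0.0018 + 0.1148 + 0.0045 + 0.0004 + 0.0008 + 0.0130 = 0.2531
Σp_1ᵢ² = 0.38² + 0.02² + 0.28² + 0.15² + 0.02² + 0.02² + 0.13² = 0.1444 + 0.0004 + 0.0784 + 0.0225 + 0.0004 + 0.0004 + 0.0169 = 0.2634
Σp_2ᵢ² = 0.31² + 0.09² + 0.41² + 0.03² + 0.02² + 0.04² + 0.10² = 0.0961 + 0.0081 + 0.1681 + 0.0009 + 0.0004 + 0.0016 + 0.0100 = 0.2852
O = 0.2531 / √(0.2634 × 0.2852) = 0.2531 / 0.27408 = 0.9235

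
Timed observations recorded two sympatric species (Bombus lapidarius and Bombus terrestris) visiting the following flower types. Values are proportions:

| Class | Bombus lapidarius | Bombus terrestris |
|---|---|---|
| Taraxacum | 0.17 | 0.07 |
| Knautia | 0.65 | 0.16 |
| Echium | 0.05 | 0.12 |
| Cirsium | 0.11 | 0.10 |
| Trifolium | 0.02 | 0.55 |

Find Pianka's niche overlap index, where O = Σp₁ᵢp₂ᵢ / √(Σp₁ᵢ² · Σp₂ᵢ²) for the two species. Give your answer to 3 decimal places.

0.352

Σ p₁ᵢp₂ᵢ = 0.0119 + 0.1040 + 0.0060 + 0.0110 + 0.0110 = 0.1439
Σp_1ᵢ² = 0.17² + 0.65² + 0.05² + 0.11² + 0.02² = 0.0289 + 0.4225 + 0.0025 + 0.0121 + 0.0004 = 0.4664
Σp_2ᵢ² = 0.07² + 0.16² + 0.12² + 0.10² + 0.55² = 0.0049 + 0.0256 + 0.0144 + 0.0100 + 0.3025 = 0.3574
O = 0.1439 / √(0.4664 × 0.3574) = 0.1439 / 0.408279 = 0.35246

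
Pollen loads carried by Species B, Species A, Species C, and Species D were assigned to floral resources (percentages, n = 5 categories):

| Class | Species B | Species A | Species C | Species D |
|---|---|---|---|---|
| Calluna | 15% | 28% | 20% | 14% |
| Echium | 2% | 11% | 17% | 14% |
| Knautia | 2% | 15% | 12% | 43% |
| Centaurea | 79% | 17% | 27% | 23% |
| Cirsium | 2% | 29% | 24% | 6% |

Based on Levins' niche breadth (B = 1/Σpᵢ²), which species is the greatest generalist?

Species C

Convert percentages to proportions (divide by 100).
Σp_Bᵢ² = 0.15² + 0.02² + 0.02² + 0.79² + 0.02² = 0.0225 + 0.0004 + 0.0004 + 0.6241 + 0.0004 = 0.6478
B_B = 1 / 0.6478 = 1.5437
Σp_Aᵢ² = 0.28² + 0.11² + 0.15² + 0.17² + 0.29² = 0.0784 + 0.0121 + 0.0225 + 0.0289 + 0.0841 = 0.2260
B_A = 1 / 0.2260 = 4.4248
Σp_Cᵢ² = 0.20² + 0.17² + 0.12² + 0.27² + 0.24² = 0.0400 + 0.0289 + 0.0144 + 0.0729 + 0.0576 = 0.2138
B_C = 1 / 0.2138 = 4.6773
Σp_Dᵢ² = 0.14² + 0.14² + 0.43² + 0.23² + 0.06² = 0.0196 + 0.0196 + 0.1849 + 0.0529 + 0.0036 = 0.2806
B_D = 1 / 0.2806 = 3.5638
Highest B → broadest niche (most generalist): Species C (B = 4.68).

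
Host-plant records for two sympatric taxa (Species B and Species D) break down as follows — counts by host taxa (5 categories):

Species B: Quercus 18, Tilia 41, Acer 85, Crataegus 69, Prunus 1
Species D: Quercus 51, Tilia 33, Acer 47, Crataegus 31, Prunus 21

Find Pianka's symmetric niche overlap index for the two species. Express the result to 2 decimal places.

0.83

Proportions for Species B (n=214): 18/214=0.0841, 41/214=0.1916, 85/214=0.3972, 69/214=0.3224, 1/214=0.0047
Proportions for Species D (n=183): 51/183=0.2787, 33/183=0.1803, 47/183=0.2568, 31/183=0.1694, 21/183=0.1148
Σ p₁ᵢp₂ᵢ = 0.023439 + 0.034545 + 0.102001 + 0.054615 + 0.000540 = 0.215140
Σp_1ᵢ² = 0.0841² + 0.1916² + 0.3972² + 0.3224² + 0.0047² = 0.007073 + 0.036711 + 0.157768 + 0.103942 + 0.000022 = 0.305516
Σp_2ᵢ² = 0.2787² + 0.1803² + 0.2568² + 0.1694² + 0.1148² = 0.077674 + 0.032508 + 0.065946 + 0.028696 + 0.013179 = 0.218003
O = 0.215140 / √(0.305516 × 0.218003) = 0.215140 / 0.2580764 = 0.8336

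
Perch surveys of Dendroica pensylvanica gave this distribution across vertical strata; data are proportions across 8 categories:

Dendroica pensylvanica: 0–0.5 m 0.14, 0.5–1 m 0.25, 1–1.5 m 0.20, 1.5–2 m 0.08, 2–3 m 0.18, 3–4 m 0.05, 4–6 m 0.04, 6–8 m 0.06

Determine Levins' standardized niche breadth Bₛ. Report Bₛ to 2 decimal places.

0.70

Σpᵢ² = 0.14² + 0.25² + 0.20² + 0.08² + 0.18² + 0.05² + 0.04² + 0.06² = 0.0196 + 0.0625 + 0.0400 + 0.0064 + 0.0324 + 0.0025 + 0.0016 + 0.0036 = 0.1686
B = 1 / 0.1686 = 5.9312
Bₛ = (B − 1)/(n − 1) = (5.9312 − 1)/(8 − 1) = 4.9312/7 = 0.7045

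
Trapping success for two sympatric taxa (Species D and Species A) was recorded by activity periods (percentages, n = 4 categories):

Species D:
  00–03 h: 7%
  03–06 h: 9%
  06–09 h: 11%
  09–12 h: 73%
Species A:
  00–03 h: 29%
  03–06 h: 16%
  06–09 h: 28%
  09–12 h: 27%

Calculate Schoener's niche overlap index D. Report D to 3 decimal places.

0.540

Convert percentages to proportions (divide by 100).
Σ|p₁ᵢ − p₂ᵢ| = 0.22 + 0.07 + 0.17 + 0.46 = 0.92
D = 1 − ½ × 0.92 = 1 − 0.460 = 0.54000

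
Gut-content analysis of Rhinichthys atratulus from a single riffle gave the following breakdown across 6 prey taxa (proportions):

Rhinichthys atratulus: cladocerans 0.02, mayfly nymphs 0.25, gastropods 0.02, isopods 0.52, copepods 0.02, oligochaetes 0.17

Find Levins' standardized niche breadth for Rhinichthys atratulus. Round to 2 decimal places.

0.35

Σpᵢ² = 0.02² + 0.25² + 0.02² + 0.52² + 0.02² + 0.17² = 0.0004 + 0.0625 + 0.0004 + 0.2704 + 0.0004 + 0.0289 = 0.3630
B = 1 / 0.3630 = 2.7548
Bₛ = (B − 1)/(n − 1) = (2.7548 − 1)/(6 − 1) = 1.7548/5 = 0.3510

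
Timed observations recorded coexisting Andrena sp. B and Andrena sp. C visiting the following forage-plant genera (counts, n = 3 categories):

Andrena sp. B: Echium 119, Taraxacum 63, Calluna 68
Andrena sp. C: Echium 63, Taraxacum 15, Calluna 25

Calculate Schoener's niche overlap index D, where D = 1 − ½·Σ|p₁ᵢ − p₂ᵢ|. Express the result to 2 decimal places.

0.86

Proportions for Andrena sp. B (n=250): 119/250=0.4760, 63/250=0.2520, 68/250=0.2720
Proportions for Andrena sp. C (n=103): 63/103=0.6117, 15/103=0.1456, 25/103=0.2427
Σ|p₁ᵢ − p₂ᵢ| = 0.1357 + 0.1064 + 0.0293 = 0.2714
D = 1 − ½ × 0.2714 = 1 − 0.13570 = 0.86430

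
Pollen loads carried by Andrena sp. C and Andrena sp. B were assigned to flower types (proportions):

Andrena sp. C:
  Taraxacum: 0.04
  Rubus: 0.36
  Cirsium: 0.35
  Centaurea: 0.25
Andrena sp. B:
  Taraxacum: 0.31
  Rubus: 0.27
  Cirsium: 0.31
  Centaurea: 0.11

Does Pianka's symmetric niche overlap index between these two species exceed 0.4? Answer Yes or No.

Σ p₁ᵢp₂ᵢ = 0.0124 + 0.0972 + 0.1085 + 0.0275 = 0.2456
Σp_1ᵢ² = 0.04² + 0.36² + 0.35² + 0.25² = 0.0016 + 0.1296 + 0.1225 + 0.0625 = 0.3162
Σp_2ᵢ² = 0.31² + 0.27² + 0.31² + 0.11² = 0.0961 + 0.0729 + 0.0961 + 0.0121 = 0.2772
O = 0.2456 / √(0.3162 × 0.2772) = 0.2456 / 0.29606 = 0.8296
O = 0.8296 > 0.4 → Yes.

Yes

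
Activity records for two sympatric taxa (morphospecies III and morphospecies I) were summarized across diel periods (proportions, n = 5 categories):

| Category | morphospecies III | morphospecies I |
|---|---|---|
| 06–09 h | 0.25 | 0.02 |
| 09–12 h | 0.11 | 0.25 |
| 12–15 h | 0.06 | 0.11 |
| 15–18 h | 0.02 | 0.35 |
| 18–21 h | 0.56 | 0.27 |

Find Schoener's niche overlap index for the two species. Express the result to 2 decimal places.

Σ|p₁ᵢ − p₂ᵢ| = 0.23 + 0.14 + 0.05 + 0.33 + 0.29 = 1.04
D = 1 − ½ × 1.04 = 1 − 0.520 = 0.4800

0.48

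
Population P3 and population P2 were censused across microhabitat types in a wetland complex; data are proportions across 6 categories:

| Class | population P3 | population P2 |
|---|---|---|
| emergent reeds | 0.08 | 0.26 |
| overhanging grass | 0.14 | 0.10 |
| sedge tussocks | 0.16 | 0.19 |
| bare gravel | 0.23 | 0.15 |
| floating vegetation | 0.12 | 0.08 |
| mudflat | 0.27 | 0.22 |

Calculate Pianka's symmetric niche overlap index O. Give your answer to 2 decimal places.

Σ p₁ᵢp₂ᵢ = 0.0208 + 0.0140 + 0.0304 + 0.0345 + 0.0096 + 0.0594 = 0.1687
Σp_1ᵢ² = 0.08² + 0.14² + 0.16² + 0.23² + 0.12² + 0.27² = 0.0064 + 0.0196 + 0.0256 + 0.0529 + 0.0144 + 0.0729 = 0.1918
Σp_2ᵢ² = 0.26² + 0.10² + 0.19² + 0.15² + 0.08² + 0.22² = 0.0676 + 0.0100 + 0.0361 + 0.0225 + 0.0064 + 0.0484 = 0.1910
O = 0.1687 / √(0.1918 × 0.1910) = 0.1687 / 0.19140 = 0.8814

0.88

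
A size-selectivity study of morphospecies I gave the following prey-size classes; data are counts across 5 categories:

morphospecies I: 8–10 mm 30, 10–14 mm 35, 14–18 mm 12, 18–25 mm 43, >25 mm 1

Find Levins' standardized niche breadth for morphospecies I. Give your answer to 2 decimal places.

0.64

Proportions for morphospecies I (n=121): 30/121=0.2479, 35/121=0.2893, 12/121=0.0992, 43/121=0.3554, 1/121=0.0083
Σpᵢ² = 0.2479² + 0.2893² + 0.0992² + 0.3554² + 0.0083² = 0.061454 + 0.083694 + 0.009841 + 0.126309 + 0.000069 = 0.281367
B = 1 / 0.281367 = 3.5541
Bₛ = (B − 1)/(n − 1) = (3.5541 − 1)/(5 − 1) = 2.5541/4 = 0.6385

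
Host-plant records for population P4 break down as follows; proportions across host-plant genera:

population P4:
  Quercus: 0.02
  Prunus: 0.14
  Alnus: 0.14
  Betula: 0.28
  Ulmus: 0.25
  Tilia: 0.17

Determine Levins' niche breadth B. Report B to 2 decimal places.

Σpᵢ² = 0.02² + 0.14² + 0.14² + 0.28² + 0.25² + 0.17² = 0.0004 + 0.0196 + 0.0196 + 0.0784 + 0.0625 + 0.0289 = 0.2094
B = 1 / 0.2094 = 4.7755

4.78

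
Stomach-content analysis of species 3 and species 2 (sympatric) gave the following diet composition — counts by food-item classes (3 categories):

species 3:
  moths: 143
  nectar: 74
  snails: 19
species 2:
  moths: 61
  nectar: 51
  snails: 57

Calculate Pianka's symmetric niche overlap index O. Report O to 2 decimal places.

0.86

Proportions for species 3 (n=236): 143/236=0.6059, 74/236=0.3136, 19/236=0.0805
Proportions for species 2 (n=169): 61/169=0.3609, 51/169=0.3018, 57/169=0.3373
Σ p₁ᵢp₂ᵢ = 0.218669 + 0.094644 + 0.027153 = 0.340466
Σp_1ᵢ² = 0.6059² + 0.3136² + 0.0805² = 0.367115 + 0.098345 + 0.006480 = 0.471940
Σp_2ᵢ² = 0.3609² + 0.3018² + 0.3373² = 0.130249 + 0.091083 + 0.113771 = 0.335103
O = 0.340466 / √(0.471940 × 0.335103) = 0.340466 / 0.3976789 = 0.8561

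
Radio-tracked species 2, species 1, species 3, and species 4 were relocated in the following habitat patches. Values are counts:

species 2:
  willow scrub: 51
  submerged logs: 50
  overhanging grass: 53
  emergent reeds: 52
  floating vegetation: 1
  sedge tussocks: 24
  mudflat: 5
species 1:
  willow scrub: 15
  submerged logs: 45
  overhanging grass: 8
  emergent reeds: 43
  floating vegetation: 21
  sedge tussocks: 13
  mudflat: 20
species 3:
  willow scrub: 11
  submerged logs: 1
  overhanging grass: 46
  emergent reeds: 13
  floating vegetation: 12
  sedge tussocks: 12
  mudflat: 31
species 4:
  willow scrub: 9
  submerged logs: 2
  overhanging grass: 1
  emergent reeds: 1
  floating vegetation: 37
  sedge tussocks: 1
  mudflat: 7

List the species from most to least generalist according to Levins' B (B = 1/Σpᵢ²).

species 1 > species 2 > species 3 > species 4

Proportions for species 2 (n=236): 51/236=0.2161, 50/236=0.2119, 53/236=0.2246, 52/236=0.2203, 1/236=0.0042, 24/236=0.1017, 5/236=0.0212
Proportions for species 1 (n=165): 15/165=0.0909, 45/165=0.2727, 8/165=0.0485, 43/165=0.2606, 21/165=0.1273, 13/165=0.0788, 20/165=0.1212
Proportions for species 3 (n=126): 11/126=0.0873, 1/126=0.0079, 46/126=0.3651, 13/126=0.1032, 12/126=0.0952, 12/126=0.0952, 31/126=0.2460
Proportions for species 4 (n=58): 9/58=0.1552, 2/58=0.0345, 1/58=0.0172, 1/58=0.0172, 37/58=0.6379, 1/58=0.0172, 7/58=0.1207
Σp_2ᵢ² = 0.2161² + 0.2119² + 0.2246² + 0.2203² + 0.0042² + 0.1017² + 0.0212² = 0.046699 + 0.044902 + 0.050445 + 0.048532 + 0.000018 + 0.010343 + 0.000449 = 0.201388
B_2 = 1 / 0.201388 = 4.9655
Σp_1ᵢ² = 0.0909² + 0.2727² + 0.0485² + 0.2606² + 0.1273² + 0.0788² + 0.1212² = 0.008263 + 0.074365 + 0.002352 + 0.067912 + 0.016205 + 0.006209 + 0.014689 = 0.189995
B_1 = 1 / 0.189995 = 5.2633
Σp_3ᵢ² = 0.0873² + 0.0079² + 0.3651² + 0.1032² + 0.0952² + 0.0952² + 0.2460² = 0.007621 + 0.000062 + 0.133298 + 0.010650 + 0.009063 + 0.009063 + 0.060516 = 0.230273
B_3 = 1 / 0.230273 = 4.3427
Σp_4ᵢ² = 0.1552² + 0.0345² + 0.0172² + 0.0172² + 0.6379² + 0.0172² + 0.1207² = 0.024087 + 0.001190 + 0.000296 + 0.000296 + 0.406916 + 0.000296 + 0.014568 = 0.447649
B_4 = 1 / 0.447649 = 2.2339
Ranking by B (broadest → narrowest): species 1 (5.26) > species 2 (4.97) > species 3 (4.34) > species 4 (2.23)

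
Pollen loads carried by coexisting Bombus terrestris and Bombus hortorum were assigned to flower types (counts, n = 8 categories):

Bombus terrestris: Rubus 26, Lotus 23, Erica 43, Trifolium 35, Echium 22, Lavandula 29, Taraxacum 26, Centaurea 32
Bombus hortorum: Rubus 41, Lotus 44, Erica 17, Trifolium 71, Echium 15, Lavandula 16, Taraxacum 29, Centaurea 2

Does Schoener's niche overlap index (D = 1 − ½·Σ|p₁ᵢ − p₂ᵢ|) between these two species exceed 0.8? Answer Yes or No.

Proportions for Bombus terrestris (n=236): 26/236=0.1102, 23/236=0.0975, 43/236=0.1822, 35/236=0.1483, 22/236=0.0932, 29/236=0.1229, 26/236=0.1102, 32/236=0.1356
Proportions for Bombus hortorum (n=235): 41/235=0.1745, 44/235=0.1872, 17/235=0.0723, 71/235=0.3021, 15/235=0.0638, 16/235=0.0681, 29/235=0.1234, 2/235=0.0085
Σ|p₁ᵢ − p₂ᵢ| = 0.0643 + 0.0897 + 0.1099 + 0.1538 + 0.0294 + 0.0548 + 0.0132 + 0.1271 = 0.6422
D = 1 − ½ × 0.6422 = 1 − 0.32110 = 0.67890
D = 0.67890 < 0.8 → No.

No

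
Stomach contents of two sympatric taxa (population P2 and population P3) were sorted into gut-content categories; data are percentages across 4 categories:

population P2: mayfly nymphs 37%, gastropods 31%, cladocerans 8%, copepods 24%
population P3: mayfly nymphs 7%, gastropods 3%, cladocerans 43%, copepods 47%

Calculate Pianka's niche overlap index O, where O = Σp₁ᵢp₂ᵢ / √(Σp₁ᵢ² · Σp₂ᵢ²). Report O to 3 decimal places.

0.522

Convert percentages to proportions (divide by 100).
Σ p₁ᵢp₂ᵢ = 0.0259 + 0.0093 + 0.0344 + 0.1128 = 0.1824
Σp_1ᵢ² = 0.37² + 0.31² + 0.08² + 0.24² = 0.1369 + 0.0961 + 0.0064 + 0.0576 = 0.2970
Σp_2ᵢ² = 0.07² + 0.03² + 0.43² + 0.47² = 0.0049 + 0.0009 + 0.1849 + 0.2209 = 0.4116
O = 0.1824 / √(0.2970 × 0.4116) = 0.1824 / 0.349636 = 0.52169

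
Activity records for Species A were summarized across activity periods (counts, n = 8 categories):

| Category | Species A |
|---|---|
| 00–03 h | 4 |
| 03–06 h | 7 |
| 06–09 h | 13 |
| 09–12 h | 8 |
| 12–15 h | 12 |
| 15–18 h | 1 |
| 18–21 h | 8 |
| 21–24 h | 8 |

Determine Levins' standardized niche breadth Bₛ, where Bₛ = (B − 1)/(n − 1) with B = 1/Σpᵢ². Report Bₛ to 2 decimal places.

0.79

Proportions for Species A (n=61): 4/61=0.0656, 7/61=0.1148, 13/61=0.2131, 8/61=0.1311, 12/61=0.1967, 1/61=0.0164, 8/61=0.1311, 8/61=0.1311
Σpᵢ² = 0.0656² + 0.1148² + 0.2131² + 0.1311² + 0.1967² + 0.0164² + 0.1311² + 0.1311² = 0.004303 + 0.013179 + 0.045412 + 0.017187 + 0.038691 + 0.000269 + 0.017187 + 0.017187 = 0.153415
B = 1 / 0.153415 = 6.5183
Bₛ = (B − 1)/(n − 1) = (6.5183 − 1)/(8 − 1) = 5.5183/7 = 0.7883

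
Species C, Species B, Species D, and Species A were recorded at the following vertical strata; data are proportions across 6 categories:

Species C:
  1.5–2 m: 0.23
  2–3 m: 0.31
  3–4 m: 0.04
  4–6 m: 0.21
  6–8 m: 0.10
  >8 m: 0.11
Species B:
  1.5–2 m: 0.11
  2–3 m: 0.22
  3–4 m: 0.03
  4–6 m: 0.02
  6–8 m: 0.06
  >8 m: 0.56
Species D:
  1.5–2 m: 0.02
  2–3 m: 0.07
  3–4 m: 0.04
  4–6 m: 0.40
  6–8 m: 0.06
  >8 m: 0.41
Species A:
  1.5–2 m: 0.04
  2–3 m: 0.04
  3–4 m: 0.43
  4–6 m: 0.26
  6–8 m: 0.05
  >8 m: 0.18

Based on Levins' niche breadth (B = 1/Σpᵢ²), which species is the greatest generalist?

Species C

Σp_Cᵢ² = 0.23² + 0.31² + 0.04² + 0.21² + 0.10² + 0.11² = 0.0529 + 0.0961 + 0.0016 + 0.0441 + 0.0100 + 0.0121 = 0.2168
B_C = 1 / 0.2168 = 4.6125
Σp_Bᵢ² = 0.11² + 0.22² + 0.03² + 0.02² + 0.06² + 0.56² = 0.0121 + 0.0484 + 0.0009 + 0.0004 + 0.0036 + 0.3136 = 0.3790
B_B = 1 / 0.3790 = 2.6385
Σp_Dᵢ² = 0.02² + 0.07² + 0.04² + 0.40² + 0.06² + 0.41² = 0.0004 + 0.0049 + 0.0016 + 0.1600 + 0.0036 + 0.1681 = 0.3386
B_D = 1 / 0.3386 = 2.9533
Σp_Aᵢ² = 0.04² + 0.04² + 0.43² + 0.26² + 0.05² + 0.18² = 0.0016 + 0.0016 + 0.1849 + 0.0676 + 0.0025 + 0.0324 = 0.2906
B_A = 1 / 0.2906 = 3.4412
Highest B → broadest niche (most generalist): Species C (B = 4.61).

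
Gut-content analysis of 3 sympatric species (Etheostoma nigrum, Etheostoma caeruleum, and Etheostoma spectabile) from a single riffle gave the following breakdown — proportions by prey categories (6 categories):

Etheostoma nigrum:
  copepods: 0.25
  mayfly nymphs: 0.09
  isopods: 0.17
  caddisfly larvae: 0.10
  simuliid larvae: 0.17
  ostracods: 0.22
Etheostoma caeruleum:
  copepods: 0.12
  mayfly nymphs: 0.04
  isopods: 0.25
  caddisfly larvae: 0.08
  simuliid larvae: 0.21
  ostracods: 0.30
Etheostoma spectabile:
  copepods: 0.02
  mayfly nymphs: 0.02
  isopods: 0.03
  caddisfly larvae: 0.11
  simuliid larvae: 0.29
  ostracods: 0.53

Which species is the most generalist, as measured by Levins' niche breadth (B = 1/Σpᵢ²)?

Σp_nigrᵢ² = 0.25² + 0.09² + 0.17² + 0.10² + 0.17² + 0.22² = 0.0625 + 0.0081 + 0.0289 + 0.0100 + 0.0289 + 0.0484 = 0.1868
B_nigr = 1 / 0.1868 = 5.3533
Σp_caerᵢ² = 0.12² + 0.04² + 0.25² + 0.08² + 0.21² + 0.30² = 0.0144 + 0.0016 + 0.0625 + 0.0064 + 0.0441 + 0.0900 = 0.2190
B_caer = 1 / 0.2190 = 4.5662
Σp_specᵢ² = 0.02² + 0.02² + 0.03² + 0.11² + 0.29² + 0.53² = 0.0004 + 0.0004 + 0.0009 + 0.0121 + 0.0841 + 0.2809 = 0.3788
B_spec = 1 / 0.3788 = 2.6399
Highest B → broadest niche (most generalist): Etheostoma nigrum (B = 5.35).

Etheostoma nigrum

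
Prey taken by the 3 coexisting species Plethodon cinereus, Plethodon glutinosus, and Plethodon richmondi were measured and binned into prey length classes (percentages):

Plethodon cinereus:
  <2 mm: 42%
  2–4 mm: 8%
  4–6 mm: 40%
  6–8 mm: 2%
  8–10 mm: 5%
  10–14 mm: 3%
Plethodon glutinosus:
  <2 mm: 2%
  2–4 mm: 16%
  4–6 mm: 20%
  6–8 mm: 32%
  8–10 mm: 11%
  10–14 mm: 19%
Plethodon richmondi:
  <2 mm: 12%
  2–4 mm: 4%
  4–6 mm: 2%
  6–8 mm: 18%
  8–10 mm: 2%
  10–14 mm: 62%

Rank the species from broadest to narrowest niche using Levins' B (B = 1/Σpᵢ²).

Plethodon glutinosus > Plethodon cinereus > Plethodon richmondi

Convert percentages to proportions (divide by 100).
Σp_cineᵢ² = 0.42² + 0.08² + 0.40² + 0.02² + 0.05² + 0.03² = 0.1764 + 0.0064 + 0.1600 + 0.0004 + 0.0025 + 0.0009 = 0.3466
B_cine = 1 / 0.3466 = 2.8852
Σp_glutᵢ² = 0.02² + 0.16² + 0.20² + 0.32² + 0.11² + 0.19² = 0.0004 + 0.0256 + 0.0400 + 0.1024 + 0.0121 + 0.0361 = 0.2166
B_glut = 1 / 0.2166 = 4.6168
Σp_richᵢ² = 0.12² + 0.04² + 0.02² + 0.18² + 0.02² + 0.62² = 0.0144 + 0.0016 + 0.0004 + 0.0324 + 0.0004 + 0.3844 = 0.4336
B_rich = 1 / 0.4336 = 2.3063
Ranking by B (broadest → narrowest): Plethodon glutinosus (4.62) > Plethodon cinereus (2.89) > Plethodon richmondi (2.31)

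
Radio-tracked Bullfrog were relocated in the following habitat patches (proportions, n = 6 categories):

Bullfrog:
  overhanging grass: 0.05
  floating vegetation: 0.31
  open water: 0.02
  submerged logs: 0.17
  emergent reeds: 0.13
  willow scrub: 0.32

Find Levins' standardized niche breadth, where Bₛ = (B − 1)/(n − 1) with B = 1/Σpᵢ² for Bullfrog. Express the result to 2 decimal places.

0.61

Σpᵢ² = 0.05² + 0.31² + 0.02² + 0.17² + 0.13² + 0.32² = 0.0025 + 0.0961 + 0.0004 + 0.0289 + 0.0169 + 0.1024 = 0.2472
B = 1 / 0.2472 = 4.0453
Bₛ = (B − 1)/(n − 1) = (4.0453 − 1)/(6 − 1) = 3.0453/5 = 0.6091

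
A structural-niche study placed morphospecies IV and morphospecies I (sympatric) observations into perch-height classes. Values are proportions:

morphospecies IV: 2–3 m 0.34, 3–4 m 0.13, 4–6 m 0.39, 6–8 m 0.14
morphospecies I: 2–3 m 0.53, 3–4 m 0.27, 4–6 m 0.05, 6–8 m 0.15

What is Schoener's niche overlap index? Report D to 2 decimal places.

0.66

Σ|p₁ᵢ − p₂ᵢ| = 0.19 + 0.14 + 0.34 + 0.01 = 0.68
D = 1 − ½ × 0.68 = 1 − 0.340 = 0.6600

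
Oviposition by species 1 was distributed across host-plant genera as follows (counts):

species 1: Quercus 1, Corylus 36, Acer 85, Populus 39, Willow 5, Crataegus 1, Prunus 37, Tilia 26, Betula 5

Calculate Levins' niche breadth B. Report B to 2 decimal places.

4.55

Proportions for species 1 (n=235): 1/235=0.0043, 36/235=0.1532, 85/235=0.3617, 39/235=0.1660, 5/235=0.0213, 1/235=0.0043, 37/235=0.1574, 26/235=0.1106, 5/235=0.0213
Σpᵢ² = 0.0043² + 0.1532² + 0.3617² + 0.1660² + 0.0213² + 0.0043² + 0.1574² + 0.1106² + 0.0213² = 0.000018 + 0.023470 + 0.130827 + 0.027556 + 0.000454 + 0.000018 + 0.024775 + 0.012232 + 0.000454 = 0.219804
B = 1 / 0.219804 = 4.5495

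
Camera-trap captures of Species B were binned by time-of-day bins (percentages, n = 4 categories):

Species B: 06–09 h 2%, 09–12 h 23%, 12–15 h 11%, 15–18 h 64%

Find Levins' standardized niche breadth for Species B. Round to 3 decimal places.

0.368

Convert percentages to proportions (divide by 100).
Σpᵢ² = 0.02² + 0.23² + 0.11² + 0.64² = 0.0004 + 0.0529 + 0.0121 + 0.4096 = 0.4750
B = 1 / 0.4750 = 2.10526
Bₛ = (B − 1)/(n − 1) = (2.10526 − 1)/(4 − 1) = 1.10526/3 = 0.36842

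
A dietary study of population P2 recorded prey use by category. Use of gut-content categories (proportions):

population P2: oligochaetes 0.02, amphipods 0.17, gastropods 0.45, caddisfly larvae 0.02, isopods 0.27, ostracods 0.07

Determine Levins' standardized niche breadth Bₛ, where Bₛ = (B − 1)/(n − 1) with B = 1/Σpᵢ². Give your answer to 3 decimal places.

0.445

Σpᵢ² = 0.02² + 0.17² + 0.45² + 0.02² + 0.27² + 0.07² = 0.0004 + 0.0289 + 0.2025 + 0.0004 + 0.0729 + 0.0049 = 0.3100
B = 1 / 0.3100 = 3.22581
Bₛ = (B − 1)/(n − 1) = (3.22581 − 1)/(6 − 1) = 2.22581/5 = 0.44516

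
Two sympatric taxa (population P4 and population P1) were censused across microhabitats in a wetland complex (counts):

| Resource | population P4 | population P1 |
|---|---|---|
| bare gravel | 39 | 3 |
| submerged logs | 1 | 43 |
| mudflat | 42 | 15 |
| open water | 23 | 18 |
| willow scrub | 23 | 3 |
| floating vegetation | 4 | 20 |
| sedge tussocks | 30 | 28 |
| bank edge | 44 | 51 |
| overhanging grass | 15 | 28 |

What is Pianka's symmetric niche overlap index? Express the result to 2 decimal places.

Proportions for population P4 (n=221): 39/221=0.1765, 1/221=0.0045, 42/221=0.1900, 23/221=0.1041, 23/221=0.1041, 4/221=0.0181, 30/221=0.1357, 44/221=0.1991, 15/221=0.0679
Proportions for population P1 (n=209): 3/209=0.0144, 43/209=0.2057, 15/209=0.0718, 18/209=0.0861, 3/209=0.0144, 20/209=0.0957, 28/209=0.1340, 51/209=0.2440, 28/209=0.1340
Σ p₁ᵢp₂ᵢ = 0.002542 + 0.000926 + 0.013642 + 0.008963 + 0.001499 + 0.001732 + 0.018184 + 0.048580 + 0.009099 = 0.105167
Σp_1ᵢ² = 0.1765² + 0.0045² + 0.1900² + 0.1041² + 0.1041² + 0.0181² + 0.1357² + 0.1991² + 0.0679² = 0.031152 + 0.000020 + 0.036100 + 0.010837 + 0.010837 + 0.000328 + 0.018414 + 0.039641 + 0.004610 = 0.151939
Σp_2ᵢ² = 0.0144² + 0.2057² + 0.0718² + 0.0861² + 0.0144² + 0.0957² + 0.1340² + 0.2440² + 0.1340² = 0.000207 + 0.042312 + 0.005155 + 0.007413 + 0.000207 + 0.009158 + 0.017956 + 0.059536 + 0.017956 = 0.159900
O = 0.105167 / √(0.151939 × 0.159900) = 0.105167 / 0.1558687 = 0.6747

0.67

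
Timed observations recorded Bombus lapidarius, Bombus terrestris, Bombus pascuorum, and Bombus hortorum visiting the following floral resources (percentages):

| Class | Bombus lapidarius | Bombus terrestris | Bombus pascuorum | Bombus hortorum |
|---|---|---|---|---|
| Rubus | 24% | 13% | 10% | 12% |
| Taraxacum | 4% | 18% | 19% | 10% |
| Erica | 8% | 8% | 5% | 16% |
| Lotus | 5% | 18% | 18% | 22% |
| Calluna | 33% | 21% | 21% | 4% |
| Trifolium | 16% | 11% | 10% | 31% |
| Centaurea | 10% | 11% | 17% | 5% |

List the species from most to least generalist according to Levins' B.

Bombus terrestris > Bombus pascuorum > Bombus hortorum > Bombus lapidarius

Convert percentages to proportions (divide by 100).
Σp_lapiᵢ² = 0.24² + 0.04² + 0.08² + 0.05² + 0.33² + 0.16² + 0.10² = 0.0576 + 0.0016 + 0.0064 + 0.0025 + 0.1089 + 0.0256 + 0.0100 = 0.2126
B_lapi = 1 / 0.2126 = 4.7037
Σp_terrᵢ² = 0.13² + 0.18² + 0.08² + 0.18² + 0.21² + 0.11² + 0.11² = 0.0169 + 0.0324 + 0.0064 + 0.0324 + 0.0441 + 0.0121 + 0.0121 = 0.1564
B_terr = 1 / 0.1564 = 6.3939
Σp_pascᵢ² = 0.10² + 0.19² + 0.05² + 0.18² + 0.21² + 0.10² + 0.17² = 0.0100 + 0.0361 + 0.0025 + 0.0324 + 0.0441 + 0.0100 + 0.0289 = 0.1640
B_pasc = 1 / 0.1640 = 6.0976
Σp_hortᵢ² = 0.12² + 0.10² + 0.16² + 0.22² + 0.04² + 0.31² + 0.05² = 0.0144 + 0.0100 + 0.0256 + 0.0484 + 0.0016 + 0.0961 + 0.0025 = 0.1986
B_hort = 1 / 0.1986 = 5.0352
Ranking by B (broadest → narrowest): Bombus terrestris (6.39) > Bombus pascuorum (6.10) > Bombus hortorum (5.04) > Bombus lapidarius (4.70)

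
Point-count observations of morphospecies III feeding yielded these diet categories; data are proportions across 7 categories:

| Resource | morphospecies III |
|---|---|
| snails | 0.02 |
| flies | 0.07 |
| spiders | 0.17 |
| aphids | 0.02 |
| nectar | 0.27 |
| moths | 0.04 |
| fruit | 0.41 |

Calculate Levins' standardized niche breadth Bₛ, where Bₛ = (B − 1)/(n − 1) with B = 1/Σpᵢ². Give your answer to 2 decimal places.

0.43

Σpᵢ² = 0.02² + 0.07² + 0.17² + 0.02² + 0.27² + 0.04² + 0.41² = 0.0004 + 0.0049 + 0.0289 + 0.0004 + 0.0729 + 0.0016 + 0.1681 = 0.2772
B = 1 / 0.2772 = 3.6075
Bₛ = (B − 1)/(n − 1) = (3.6075 − 1)/(7 − 1) = 2.6075/6 = 0.4346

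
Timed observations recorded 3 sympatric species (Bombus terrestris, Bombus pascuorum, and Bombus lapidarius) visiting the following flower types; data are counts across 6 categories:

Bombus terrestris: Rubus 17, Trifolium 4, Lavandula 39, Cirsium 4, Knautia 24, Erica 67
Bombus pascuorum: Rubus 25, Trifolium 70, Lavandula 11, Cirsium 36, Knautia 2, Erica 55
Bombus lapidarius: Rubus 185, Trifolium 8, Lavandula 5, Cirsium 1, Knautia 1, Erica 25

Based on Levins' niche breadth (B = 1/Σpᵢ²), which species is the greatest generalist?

Proportions for Bombus terrestris (n=155): 17/155=0.1097, 4/155=0.0258, 39/155=0.2516, 4/155=0.0258, 24/155=0.1548, 67/155=0.4323
Proportions for Bombus pascuorum (n=199): 25/199=0.1256, 70/199=0.3518, 11/199=0.0553, 36/199=0.1809, 2/199=0.0101, 55/199=0.2764
Proportions for Bombus lapidarius (n=225): 185/225=0.8222, 8/225=0.0356, 5/225=0.0222, 1/225=0.0044, 1/225=0.0044, 25/225=0.1111
Σp_terrᵢ² = 0.1097² + 0.0258² + 0.2516² + 0.0258² + 0.1548² + 0.4323² = 0.012034 + 0.000666 + 0.063303 + 0.000666 + 0.023963 + 0.186883 = 0.287515
B_terr = 1 / 0.287515 = 3.4781
Σp_pascᵢ² = 0.1256² + 0.3518² + 0.0553² + 0.1809² + 0.0101² + 0.2764² = 0.015775 + 0.123763 + 0.003058 + 0.032725 + 0.000102 + 0.076397 = 0.251820
B_pasc = 1 / 0.251820 = 3.9711
Σp_lapiᵢ² = 0.8222² + 0.0356² + 0.0222² + 0.0044² + 0.0044² + 0.1111² = 0.676013 + 0.001267 + 0.000493 + 0.000019 + 0.000019 + 0.012343 = 0.690154
B_lapi = 1 / 0.690154 = 1.4490
Highest B → broadest niche (most generalist): Bombus pascuorum (B = 3.97).

Bombus pascuorum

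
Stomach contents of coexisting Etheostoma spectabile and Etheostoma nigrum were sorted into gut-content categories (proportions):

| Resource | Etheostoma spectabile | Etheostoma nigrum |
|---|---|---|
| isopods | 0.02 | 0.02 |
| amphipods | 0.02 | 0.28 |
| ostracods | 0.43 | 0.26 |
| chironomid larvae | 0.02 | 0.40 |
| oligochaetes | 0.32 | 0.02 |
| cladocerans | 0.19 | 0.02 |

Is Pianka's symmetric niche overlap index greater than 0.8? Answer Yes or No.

Σ p₁ᵢp₂ᵢ = 0.0004 + 0.0056 + 0.1118 + 0.0080 + 0.0064 + 0.0038 = 0.1360
Σp_1ᵢ² = 0.02² + 0.02² + 0.43² + 0.02² + 0.32² + 0.19² = 0.0004 + 0.0004 + 0.1849 + 0.0004 + 0.1024 + 0.0361 = 0.3246
Σp_2ᵢ² = 0.02² + 0.28² + 0.26² + 0.40² + 0.02² + 0.02² = 0.0004 + 0.0784 + 0.0676 + 0.1600 + 0.0004 + 0.0004 = 0.3072
O = 0.1360 / √(0.3246 × 0.3072) = 0.1360 / 0.31578 = 0.4307
O = 0.4307 < 0.8 → No.

No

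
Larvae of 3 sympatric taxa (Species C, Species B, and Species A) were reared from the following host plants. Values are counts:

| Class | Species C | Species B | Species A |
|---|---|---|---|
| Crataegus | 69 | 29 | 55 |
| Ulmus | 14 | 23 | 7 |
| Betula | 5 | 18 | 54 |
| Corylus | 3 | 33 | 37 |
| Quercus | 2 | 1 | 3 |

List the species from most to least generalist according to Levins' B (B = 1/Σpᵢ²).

Species B > Species A > Species C

Proportions for Species C (n=93): 69/93=0.7419, 14/93=0.1505, 5/93=0.0538, 3/93=0.0323, 2/93=0.0215
Proportions for Species B (n=104): 29/104=0.2788, 23/104=0.2212, 18/104=0.1731, 33/104=0.3173, 1/104=0.0096
Proportions for Species A (n=156): 55/156=0.3526, 7/156=0.0449, 54/156=0.3462, 37/156=0.2372, 3/156=0.0192
Σp_Cᵢ² = 0.7419² + 0.1505² + 0.0538² + 0.0323² + 0.0215² = 0.550416 + 0.022650 + 0.002894 + 0.001043 + 0.000462 = 0.577465
B_C = 1 / 0.577465 = 1.7317
Σp_Bᵢ² = 0.2788² + 0.2212² + 0.1731² + 0.3173² + 0.0096² = 0.077729 + 0.048929 + 0.029964 + 0.100679 + 0.000092 = 0.257393
B_B = 1 / 0.257393 = 3.8851
Σp_Aᵢ² = 0.3526² + 0.0449² + 0.3462² + 0.2372² + 0.0192² = 0.124327 + 0.002016 + 0.119854 + 0.056264 + 0.000369 = 0.302830
B_A = 1 / 0.302830 = 3.3022
Ranking by B (broadest → narrowest): Species B (3.89) > Species A (3.30) > Species C (1.73)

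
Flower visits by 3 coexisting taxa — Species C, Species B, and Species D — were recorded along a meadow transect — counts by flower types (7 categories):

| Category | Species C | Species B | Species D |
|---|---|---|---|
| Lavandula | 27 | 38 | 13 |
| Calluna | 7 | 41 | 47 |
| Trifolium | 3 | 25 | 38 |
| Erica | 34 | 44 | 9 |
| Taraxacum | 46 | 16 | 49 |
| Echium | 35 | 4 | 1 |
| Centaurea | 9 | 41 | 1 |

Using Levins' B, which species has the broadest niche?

Species B

Proportions for Species C (n=161): 27/161=0.1677, 7/161=0.0435, 3/161=0.0186, 34/161=0.2112, 46/161=0.2857, 35/161=0.2174, 9/161=0.0559
Proportions for Species B (n=209): 38/209=0.1818, 41/209=0.1962, 25/209=0.1196, 44/209=0.2105, 16/209=0.0766, 4/209=0.0191, 41/209=0.1962
Proportions for Species D (n=158): 13/158=0.0823, 47/158=0.2975, 38/158=0.2405, 9/158=0.0570, 49/158=0.3101, 1/158=0.0063, 1/158=0.0063
Σp_Cᵢ² = 0.1677² + 0.0435² + 0.0186² + 0.2112² + 0.2857² + 0.2174² + 0.0559² = 0.028123 + 0.001892 + 0.000346 + 0.044605 + 0.081624 + 0.047263 + 0.003125 = 0.206978
B_C = 1 / 0.206978 = 4.8314
Σp_Bᵢ² = 0.1818² + 0.1962² + 0.1196² + 0.2105² + 0.0766² + 0.0191² + 0.1962² = 0.033051 + 0.038494 + 0.014304 + 0.044310 + 0.005868 + 0.000365 + 0.038494 = 0.174886
B_B = 1 / 0.174886 = 5.7180
Σp_Dᵢ² = 0.0823² + 0.2975² + 0.2405² + 0.0570² + 0.3101² + 0.0063² + 0.0063² = 0.006773 + 0.088506 + 0.057840 + 0.003249 + 0.096162 + 0.000040 + 0.000040 = 0.252610
B_D = 1 / 0.252610 = 3.9587
Highest B → broadest niche (most generalist): Species B (B = 5.72).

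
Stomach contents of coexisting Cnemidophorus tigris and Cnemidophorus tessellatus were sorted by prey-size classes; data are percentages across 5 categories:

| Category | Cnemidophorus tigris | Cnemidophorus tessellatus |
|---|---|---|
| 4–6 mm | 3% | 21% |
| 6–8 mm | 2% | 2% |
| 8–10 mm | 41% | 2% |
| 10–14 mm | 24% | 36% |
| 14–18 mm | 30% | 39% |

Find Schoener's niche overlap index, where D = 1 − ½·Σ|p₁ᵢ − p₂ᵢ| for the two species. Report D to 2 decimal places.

0.61

Convert percentages to proportions (divide by 100).
Σ|p₁ᵢ − p₂ᵢ| = 0.18 + 0.00 + 0.39 + 0.12 + 0.09 = 0.78
D = 1 − ½ × 0.78 = 1 − 0.390 = 0.6100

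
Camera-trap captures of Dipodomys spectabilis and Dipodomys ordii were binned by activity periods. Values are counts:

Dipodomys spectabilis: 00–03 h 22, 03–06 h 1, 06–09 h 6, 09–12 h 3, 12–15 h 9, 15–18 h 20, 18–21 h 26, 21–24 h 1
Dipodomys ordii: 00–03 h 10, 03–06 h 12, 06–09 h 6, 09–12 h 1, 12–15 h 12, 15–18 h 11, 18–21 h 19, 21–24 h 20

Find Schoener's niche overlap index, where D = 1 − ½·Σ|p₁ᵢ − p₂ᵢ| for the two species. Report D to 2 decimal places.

0.64

Proportions for Dipodomys spectabilis (n=88): 22/88=0.2500, 1/88=0.0114, 6/88=0.0682, 3/88=0.0341, 9/88=0.1023, 20/88=0.2273, 26/88=0.2955, 1/88=0.0114
Proportions for Dipodomys ordii (n=91): 10/91=0.1099, 12/91=0.1319, 6/91=0.0659, 1/91=0.0110, 12/91=0.1319, 11/91=0.1209, 19/91=0.2088, 20/91=0.2198
Σ|p₁ᵢ − p₂ᵢ| = 0.1401 + 0.1205 + 0.0023 + 0.0231 + 0.0296 + 0.1064 + 0.0867 + 0.2084 = 0.7171
D = 1 − ½ × 0.7171 = 1 − 0.35855 = 0.64145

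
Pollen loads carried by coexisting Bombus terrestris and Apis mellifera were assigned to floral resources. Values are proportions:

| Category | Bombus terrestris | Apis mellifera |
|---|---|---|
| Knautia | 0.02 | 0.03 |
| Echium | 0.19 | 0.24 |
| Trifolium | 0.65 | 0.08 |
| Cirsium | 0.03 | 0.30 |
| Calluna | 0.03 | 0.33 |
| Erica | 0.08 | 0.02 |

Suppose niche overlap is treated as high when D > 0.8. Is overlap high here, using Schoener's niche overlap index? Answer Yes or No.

No

Σ|p₁ᵢ − p₂ᵢ| = 0.01 + 0.05 + 0.57 + 0.27 + 0.30 + 0.06 = 1.26
D = 1 − ½ × 1.26 = 1 − 0.630 = 0.3700
D = 0.3700 < 0.8 → No.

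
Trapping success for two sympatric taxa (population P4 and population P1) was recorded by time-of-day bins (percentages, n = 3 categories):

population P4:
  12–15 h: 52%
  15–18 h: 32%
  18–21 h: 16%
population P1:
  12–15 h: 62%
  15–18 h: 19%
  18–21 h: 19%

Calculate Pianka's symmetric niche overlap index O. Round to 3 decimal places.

Convert percentages to proportions (divide by 100).
Σ p₁ᵢp₂ᵢ = 0.3224 + 0.0608 + 0.0304 = 0.4136
Σp_1ᵢ² = 0.52² + 0.32² + 0.16² = 0.2704 + 0.1024 + 0.0256 = 0.3984
Σp_2ᵢ² = 0.62² + 0.19² + 0.19² = 0.3844 + 0.0361 + 0.0361 = 0.4566
O = 0.4136 / √(0.3984 × 0.4566) = 0.4136 / 0.426508 = 0.96974

0.970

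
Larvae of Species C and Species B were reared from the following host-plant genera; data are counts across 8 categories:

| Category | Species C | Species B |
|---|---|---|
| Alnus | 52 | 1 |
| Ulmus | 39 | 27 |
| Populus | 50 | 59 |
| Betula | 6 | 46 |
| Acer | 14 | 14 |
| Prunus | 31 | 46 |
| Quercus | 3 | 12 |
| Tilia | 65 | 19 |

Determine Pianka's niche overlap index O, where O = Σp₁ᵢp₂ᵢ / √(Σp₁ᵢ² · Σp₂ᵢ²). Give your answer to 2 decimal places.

Proportions for Species C (n=260): 52/260=0.2000, 39/260=0.1500, 50/260=0.1923, 6/260=0.0231, 14/260=0.0538, 31/260=0.1192, 3/260=0.0115, 65/260=0.2500
Proportions for Species B (n=224): 1/224=0.0045, 27/224=0.1205, 59/224=0.2634, 46/224=0.2054, 14/224=0.0625, 46/224=0.2054, 12/224=0.0536, 19/224=0.0848
Σ p₁ᵢp₂ᵢ = 0.000900 + 0.018075 + 0.050652 + 0.004745 + 0.003363 + 0.024484 + 0.000616 + 0.021200 = 0.124035
Σp_1ᵢ² = 0.2000² + 0.1500² + 0.1923² + 0.0231² + 0.0538² + 0.1192² + 0.0115² + 0.2500² = 0.040000 + 0.022500 + 0.036979 + 0.000534 + 0.002894 + 0.014209 + 0.000132 + 0.062500 = 0.179748
Σp_2ᵢ² = 0.0045² + 0.1205² + 0.2634² + 0.2054² + 0.0625² + 0.2054² + 0.0536² + 0.0848² = 0.000020 + 0.014520 + 0.069380 + 0.042189 + 0.003906 + 0.042189 + 0.002873 + 0.007191 = 0.182268
O = 0.124035 / √(0.179748 × 0.182268) = 0.124035 / 0.1810036 = 0.6853

0.69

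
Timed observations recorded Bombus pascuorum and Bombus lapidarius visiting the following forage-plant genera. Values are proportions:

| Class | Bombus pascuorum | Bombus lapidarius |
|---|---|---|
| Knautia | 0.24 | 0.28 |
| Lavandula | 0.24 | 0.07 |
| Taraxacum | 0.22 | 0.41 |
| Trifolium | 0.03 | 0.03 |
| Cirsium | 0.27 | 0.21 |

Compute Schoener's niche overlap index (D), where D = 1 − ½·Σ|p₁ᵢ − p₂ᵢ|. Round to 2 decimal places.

0.77

Σ|p₁ᵢ − p₂ᵢ| = 0.04 + 0.17 + 0.19 + 0.00 + 0.06 = 0.46
D = 1 − ½ × 0.46 = 1 − 0.230 = 0.7700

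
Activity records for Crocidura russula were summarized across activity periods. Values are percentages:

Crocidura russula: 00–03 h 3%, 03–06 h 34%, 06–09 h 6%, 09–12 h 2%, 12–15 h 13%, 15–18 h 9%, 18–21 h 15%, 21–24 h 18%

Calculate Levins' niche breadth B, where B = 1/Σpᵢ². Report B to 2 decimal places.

4.99

Convert percentages to proportions (divide by 100).
Σpᵢ² = 0.03² + 0.34² + 0.06² + 0.02² + 0.13² + 0.09² + 0.15² + 0.18² = 0.0009 + 0.1156 + 0.0036 + 0.0004 + 0.0169 + 0.0081 + 0.0225 + 0.0324 = 0.2004
B = 1 / 0.2004 = 4.9900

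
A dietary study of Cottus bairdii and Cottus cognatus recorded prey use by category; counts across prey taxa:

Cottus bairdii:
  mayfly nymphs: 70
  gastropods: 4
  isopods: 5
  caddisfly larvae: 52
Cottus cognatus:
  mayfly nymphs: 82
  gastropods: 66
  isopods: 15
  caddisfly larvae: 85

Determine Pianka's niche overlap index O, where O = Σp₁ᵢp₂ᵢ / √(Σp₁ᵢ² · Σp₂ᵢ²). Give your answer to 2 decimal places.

Proportions for Cottus bairdii (n=131): 70/131=0.5344, 4/131=0.0305, 5/131=0.0382, 52/131=0.3969
Proportions for Cottus cognatus (n=248): 82/248=0.3306, 66/248=0.2661, 15/248=0.0605, 85/248=0.3427
Σ p₁ᵢp₂ᵢ = 0.176673 + 0.008116 + 0.002311 + 0.136018 = 0.323118
Σp_1ᵢ² = 0.5344² + 0.0305² + 0.0382² + 0.3969² = 0.285583 + 0.000930 + 0.001459 + 0.157530 = 0.445502
Σp_2ᵢ² = 0.3306² + 0.2661² + 0.0605² + 0.3427² = 0.109296 + 0.070809 + 0.003660 + 0.117443 = 0.301208
O = 0.323118 / √(0.445502 × 0.301208) = 0.323118 / 0.3663178 = 0.8821

0.88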